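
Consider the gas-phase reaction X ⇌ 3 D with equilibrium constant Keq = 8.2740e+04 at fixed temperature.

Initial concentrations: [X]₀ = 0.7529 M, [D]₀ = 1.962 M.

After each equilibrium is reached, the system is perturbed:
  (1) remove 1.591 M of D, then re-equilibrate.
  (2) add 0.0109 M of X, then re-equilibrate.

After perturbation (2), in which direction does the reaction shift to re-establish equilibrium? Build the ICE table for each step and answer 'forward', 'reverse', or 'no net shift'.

Direction: forward

Q₀ = 10.03 vs Keq = 8.2740e+04 ⇒ Q<K, forward
Step 1:
                    X           D
  init         0.7529       1.962
  Δ            -0.752       2.256
  eq       9.0698e-04       4.218
  solve Keq expr → x = 0.752; check Q = 8.2740e+04
Then remove 1.591 M of D.
Step 2:
                    X           D
  init     9.0698e-04       2.627
  Δ       -6.8736e-04    0.002062
  eq       2.1962e-04       2.629
  solve Keq expr → x = 6.8736e-04; check Q = 8.2740e+04
Then add 0.0109 M of X.
Step 3:
                    X           D
  init        0.01112       2.629
  Δ          -0.01089     0.03268
  eq       2.2791e-04       2.662
  solve Keq expr → x = 0.01089; check Q = 8.2740e+04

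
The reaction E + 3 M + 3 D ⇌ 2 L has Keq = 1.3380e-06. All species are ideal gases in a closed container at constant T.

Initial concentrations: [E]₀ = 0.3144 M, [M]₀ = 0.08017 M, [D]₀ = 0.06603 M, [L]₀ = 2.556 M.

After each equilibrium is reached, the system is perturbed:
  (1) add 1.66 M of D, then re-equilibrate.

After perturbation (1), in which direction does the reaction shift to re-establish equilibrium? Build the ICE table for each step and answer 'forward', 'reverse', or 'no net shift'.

Q₀ = 1.4008e+08 vs Keq = 1.3380e-06 ⇒ Q>K, reverse
Step 1:
                  E         M         D         L
  Initial    0.3144   0.08017   0.06603     2.556
  Change      1.239     3.716     3.716    -2.478
  Equil       1.553     3.797     3.782   0.07844
  solve Keq expr → x = -1.239; check Q = 1.3380e-06
Then add 1.66 M of D.
Step 2:
                  E         M         D         L
  Initial     1.553     3.797     5.442   0.07844
  Change   -0.02466  -0.07397  -0.07397   0.04931
  Equil       1.529     3.723     5.368    0.1278
  solve Keq expr → x = 0.02466; check Q = 1.3380e-06

Direction: forward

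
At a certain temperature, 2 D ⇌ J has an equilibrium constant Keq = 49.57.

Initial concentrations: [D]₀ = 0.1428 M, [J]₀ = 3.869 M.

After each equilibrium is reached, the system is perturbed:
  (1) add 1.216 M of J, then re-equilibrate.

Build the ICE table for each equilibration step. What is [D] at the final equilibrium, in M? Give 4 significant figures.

Q₀ = 189.7 vs Keq = 49.57 ⇒ Q>K, reverse
Step 1:
                   D          J
  I           0.1428      3.869
  C           0.1341   -0.06707
  E           0.2769      3.802
  solve Keq expr → x = -0.06707; check Q = 49.57
Then add 1.216 M of J.
Step 2:
                   D          J
  I           0.2769      5.018
  C          0.04058   -0.02029
  E           0.3175      4.998
  solve Keq expr → x = -0.02029; check Q = 49.57

[D]_eq = 0.3175 M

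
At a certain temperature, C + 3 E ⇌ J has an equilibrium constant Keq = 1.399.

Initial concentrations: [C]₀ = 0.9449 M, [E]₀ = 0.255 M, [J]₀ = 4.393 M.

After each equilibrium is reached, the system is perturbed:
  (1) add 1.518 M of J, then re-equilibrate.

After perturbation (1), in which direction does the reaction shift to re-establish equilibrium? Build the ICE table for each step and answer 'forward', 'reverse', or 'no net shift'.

Direction: reverse

Q₀ = 280.4 vs Keq = 1.399 ⇒ Q>K, reverse
Step 1:
                   C          E          J
  init        0.9449      0.255      4.393
  Δ           0.3505      1.052    -0.3505
  eq           1.295      1.307      4.042
  solve Keq expr → x = -0.3505; check Q = 1.399
Then add 1.518 M of J.
Step 2:
                   C          E          J
  init         1.295      1.307       5.56
  Δ          0.04244     0.1273   -0.04244
  eq           1.338      1.434      5.518
  solve Keq expr → x = -0.04244; check Q = 1.399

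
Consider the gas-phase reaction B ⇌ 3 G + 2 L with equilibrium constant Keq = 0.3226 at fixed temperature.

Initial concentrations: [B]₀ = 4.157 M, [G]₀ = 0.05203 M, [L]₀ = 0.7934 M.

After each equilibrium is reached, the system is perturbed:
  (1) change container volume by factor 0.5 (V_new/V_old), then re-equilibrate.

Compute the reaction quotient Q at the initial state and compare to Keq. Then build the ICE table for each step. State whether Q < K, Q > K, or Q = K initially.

Q₀ = 2.1329e-05 vs Keq = 0.3226 ⇒ Q<K, forward
Step 1:
                    B           G           L
  Initial       4.157     0.05203      0.7934
  Change      -0.2771      0.8313      0.5542
  Equil          3.88      0.8833       1.348
  solve Keq expr → x = 0.2771; check Q = 0.3226
Then change container volume by factor 0.5 (V_new/V_old).
Step 2:
                    B           G           L
  Initial        7.76       1.767       2.695
  Change       0.3075     -0.9225      -0.615
  Equil         8.067      0.8441        2.08
  solve Keq expr → x = -0.3075; check Q = 0.3226

Q₀ = 2.1329e-05; Q < K (proceeds forward)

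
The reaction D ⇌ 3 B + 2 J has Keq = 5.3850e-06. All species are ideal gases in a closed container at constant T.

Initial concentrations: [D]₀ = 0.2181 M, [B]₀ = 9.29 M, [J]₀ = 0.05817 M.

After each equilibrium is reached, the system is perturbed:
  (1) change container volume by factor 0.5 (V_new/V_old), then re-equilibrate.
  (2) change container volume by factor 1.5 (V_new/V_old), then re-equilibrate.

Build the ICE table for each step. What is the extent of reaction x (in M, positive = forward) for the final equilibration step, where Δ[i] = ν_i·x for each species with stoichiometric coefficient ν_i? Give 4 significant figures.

x = 8.6093e-06 M

Q₀ = 12.44 vs Keq = 5.3850e-06 ⇒ Q>K, reverse
Step 1:
                    D           B           J
  Initial      0.2181        9.29     0.05817
  Change      0.02906    -0.08719    -0.05813
  Equil        0.2472       9.203  4.1324e-05
  solve Keq expr → x = -0.02906; check Q = 5.3850e-06
Then change container volume by factor 0.5 (V_new/V_old).
Step 2:
                    D           B           J
  Initial      0.4943       18.41  8.2649e-05
  Change   3.0993e-05 -9.2978e-05 -6.1986e-05
  Equil        0.4944       18.41  2.0663e-05
  solve Keq expr → x = -3.0993e-05; check Q = 5.3850e-06
Then change container volume by factor 1.5 (V_new/V_old).
Step 3:
                    D           B           J
  Initial      0.3296       12.27  1.3775e-05
  Change  -8.6093e-06  2.5828e-05  1.7219e-05
  Equil        0.3296       12.27  3.0994e-05
  solve Keq expr → x = 8.6093e-06; check Q = 5.3850e-06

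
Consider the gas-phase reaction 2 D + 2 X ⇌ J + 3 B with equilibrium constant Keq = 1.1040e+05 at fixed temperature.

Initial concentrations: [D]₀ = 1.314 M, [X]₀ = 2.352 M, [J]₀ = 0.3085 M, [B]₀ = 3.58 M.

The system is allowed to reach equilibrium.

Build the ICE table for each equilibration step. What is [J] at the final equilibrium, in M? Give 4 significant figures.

[J]_eq = 0.9479 M

Q₀ = 1.482 vs Keq = 1.1040e+05 ⇒ Q<K, forward
Step 1:
                  D         X         J         B
  init        1.314     2.352    0.3085      3.58
  Δ          -1.279    -1.279    0.6394     1.918
  eq         0.0352     1.073    0.9479     5.498
  solve Keq expr → x = 0.6394; check Q = 1.1040e+05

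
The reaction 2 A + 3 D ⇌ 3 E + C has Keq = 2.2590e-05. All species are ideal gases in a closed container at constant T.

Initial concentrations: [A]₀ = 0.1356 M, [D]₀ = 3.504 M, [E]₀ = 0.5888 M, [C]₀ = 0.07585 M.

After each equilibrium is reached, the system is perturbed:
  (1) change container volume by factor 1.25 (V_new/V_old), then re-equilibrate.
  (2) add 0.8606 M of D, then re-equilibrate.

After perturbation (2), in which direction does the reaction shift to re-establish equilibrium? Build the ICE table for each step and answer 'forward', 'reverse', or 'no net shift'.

Q₀ = 0.01957 vs Keq = 2.2590e-05 ⇒ Q>K, reverse
Step 1:
                    A           D           E           C
  init         0.1356       3.504      0.5888     0.07585
  Δ            0.1479      0.2218     -0.2218    -0.07395
  eq           0.2835       3.726       0.367    0.001901
  solve Keq expr → x = -0.07395; check Q = 2.2590e-05
Then change container volume by factor 1.25 (V_new/V_old).
Step 2:
                    A           D           E           C
  init         0.2268       2.981      0.2936     0.00152
  Δ        5.7217e-04  8.5826e-04 -8.5826e-04 -2.8609e-04
  eq           0.2274       2.982      0.2927    0.001234
  solve Keq expr → x = -2.8609e-04; check Q = 2.2590e-05
Then add 0.8606 M of D.
Step 3:
                    A           D           E           C
  init         0.2274       3.842      0.2927    0.001234
  Δ         -0.002491   -0.003737    0.003737    0.001246
  eq           0.2249       3.838      0.2964     0.00248
  solve Keq expr → x = 0.001246; check Q = 2.2590e-05

Direction: forward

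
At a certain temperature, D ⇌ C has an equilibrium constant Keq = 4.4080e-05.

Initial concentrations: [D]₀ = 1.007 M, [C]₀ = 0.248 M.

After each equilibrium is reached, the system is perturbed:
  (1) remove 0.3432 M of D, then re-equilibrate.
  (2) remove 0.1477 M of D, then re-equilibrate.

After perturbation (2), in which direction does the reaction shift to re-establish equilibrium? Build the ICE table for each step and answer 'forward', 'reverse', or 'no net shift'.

Q₀ = 0.2463 vs Keq = 4.4080e-05 ⇒ Q>K, reverse
Step 1:
                    D           C
  init          1.007       0.248
  Δ            0.2479     -0.2479
  eq            1.255  5.5318e-05
  solve Keq expr → x = -0.2479; check Q = 4.4080e-05
Then remove 0.3432 M of D.
Step 2:
                    D           C
  init         0.9117  5.5318e-05
  Δ        1.5128e-05 -1.5128e-05
  eq           0.9118  4.0190e-05
  solve Keq expr → x = -1.5128e-05; check Q = 4.4080e-05
Then remove 0.1477 M of D.
Step 3:
                    D           C
  init         0.7641  4.0190e-05
  Δ        6.5103e-06 -6.5103e-06
  eq           0.7641  3.3680e-05
  solve Keq expr → x = -6.5103e-06; check Q = 4.4080e-05

Direction: reverse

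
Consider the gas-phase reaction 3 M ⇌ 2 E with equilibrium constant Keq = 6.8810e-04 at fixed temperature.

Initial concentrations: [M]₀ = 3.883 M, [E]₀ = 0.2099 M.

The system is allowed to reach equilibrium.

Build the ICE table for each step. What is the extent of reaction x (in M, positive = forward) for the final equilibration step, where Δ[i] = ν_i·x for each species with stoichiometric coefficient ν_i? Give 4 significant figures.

x = -0.004114 M

Q₀ = 7.5253e-04 vs Keq = 6.8810e-04 ⇒ Q>K, reverse
Step 1:
                  M         E
  I           3.883    0.2099
  C         0.01234 -0.008229
  E           3.895    0.2017
  solve Keq expr → x = -0.004114; check Q = 6.8810e-04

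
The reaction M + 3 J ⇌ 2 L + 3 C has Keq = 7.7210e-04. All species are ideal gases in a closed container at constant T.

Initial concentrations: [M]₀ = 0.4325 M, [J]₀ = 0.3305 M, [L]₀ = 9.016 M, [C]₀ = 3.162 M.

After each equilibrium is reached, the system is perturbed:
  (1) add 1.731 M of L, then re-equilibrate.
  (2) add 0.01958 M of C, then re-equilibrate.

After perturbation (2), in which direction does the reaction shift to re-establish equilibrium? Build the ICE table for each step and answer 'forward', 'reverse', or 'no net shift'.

Q₀ = 1.6459e+05 vs Keq = 7.7210e-04 ⇒ Q>K, reverse
Step 1:
                    M           J           L           C
  Initial      0.4325      0.3305       9.016       3.162
  Change        1.022       3.065      -2.044      -3.065
  Equil         1.454       3.396       6.972     0.09671
  solve Keq expr → x = -1.022; check Q = 7.7210e-04
Then add 1.731 M of L.
Step 2:
                    M           J           L           C
  Initial       1.454       3.396       8.703     0.09671
  Change     0.004279     0.01284   -0.008558    -0.01284
  Equil         1.459       3.409       8.695     0.08387
  solve Keq expr → x = -0.004279; check Q = 7.7210e-04
Then add 0.01958 M of C.
Step 3:
                    M           J           L           C
  Initial       1.459       3.409       8.695      0.1034
  Change     0.006304     0.01891    -0.01261    -0.01891
  Equil         1.465       3.428       8.682     0.08454
  solve Keq expr → x = -0.006304; check Q = 7.7210e-04

Direction: reverse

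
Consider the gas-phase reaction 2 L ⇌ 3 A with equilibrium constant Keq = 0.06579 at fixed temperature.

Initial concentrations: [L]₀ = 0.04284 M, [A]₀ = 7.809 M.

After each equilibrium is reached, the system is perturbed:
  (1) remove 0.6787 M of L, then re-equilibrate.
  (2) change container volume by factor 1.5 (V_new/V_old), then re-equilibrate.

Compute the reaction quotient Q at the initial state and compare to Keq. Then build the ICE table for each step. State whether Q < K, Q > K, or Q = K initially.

Q₀ = 2.5947e+05; Q > K (proceeds reverse)

Q₀ = 2.5947e+05 vs Keq = 0.06579 ⇒ Q>K, reverse
Step 1:
                    L           A
  I           0.04284       7.809
  C             4.471      -6.706
  E             4.514       1.103
  solve Keq expr → x = -2.235; check Q = 0.06579
Then remove 0.6787 M of L.
Step 2:
                    L           A
  I             3.835       1.103
  C            0.0679     -0.1019
  E             3.903       1.001
  solve Keq expr → x = -0.03395; check Q = 0.06579
Then change container volume by factor 1.5 (V_new/V_old).
Step 3:
                    L           A
  I             2.602      0.6672
  C          -0.05691     0.08537
  E             2.545      0.7525
  solve Keq expr → x = 0.02846; check Q = 0.06579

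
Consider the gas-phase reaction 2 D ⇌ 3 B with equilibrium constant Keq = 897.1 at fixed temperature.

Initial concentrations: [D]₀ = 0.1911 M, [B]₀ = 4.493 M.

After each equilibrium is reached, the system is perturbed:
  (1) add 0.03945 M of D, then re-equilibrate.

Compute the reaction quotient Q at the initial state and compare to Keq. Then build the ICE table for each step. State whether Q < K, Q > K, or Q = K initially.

Q₀ = 2484; Q > K (proceeds reverse)

Q₀ = 2484 vs Keq = 897.1 ⇒ Q>K, reverse
Step 1:
                  D         B
  I          0.1911     4.493
  C          0.1096   -0.1644
  E          0.3007     4.329
  solve Keq expr → x = -0.05479; check Q = 897.1
Then add 0.03945 M of D.
Step 2:
                  D         B
  I          0.3401     4.329
  C         -0.0341   0.05116
  E           0.306      4.38
  solve Keq expr → x = 0.01705; check Q = 897.1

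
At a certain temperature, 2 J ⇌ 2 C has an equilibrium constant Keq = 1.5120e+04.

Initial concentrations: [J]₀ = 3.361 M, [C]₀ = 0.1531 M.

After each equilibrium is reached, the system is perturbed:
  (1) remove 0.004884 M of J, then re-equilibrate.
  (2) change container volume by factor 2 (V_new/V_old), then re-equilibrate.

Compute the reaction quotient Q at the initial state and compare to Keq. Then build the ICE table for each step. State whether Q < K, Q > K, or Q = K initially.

Q₀ = 0.002075 vs Keq = 1.5120e+04 ⇒ Q<K, forward
Step 1:
                   J          C
  Initial      3.361     0.1531
  Change      -3.333      3.333
  Equil      0.02835      3.486
  solve Keq expr → x = 1.666; check Q = 1.5120e+04
Then remove 0.004884 M of J.
Step 2:
                   J          C
  Initial    0.02346      3.486
  Change    0.004845  -0.004845
  Equil      0.02831      3.481
  solve Keq expr → x = -0.002422; check Q = 1.5120e+04
Then change container volume by factor 2 (V_new/V_old).
Step 3:
                   J          C
  Initial    0.01415       1.74
  Change           0          0
  Equil      0.01415       1.74
  solve Keq expr → x = 0; check Q = 1.5120e+04

Q₀ = 0.002075; Q < K (proceeds forward)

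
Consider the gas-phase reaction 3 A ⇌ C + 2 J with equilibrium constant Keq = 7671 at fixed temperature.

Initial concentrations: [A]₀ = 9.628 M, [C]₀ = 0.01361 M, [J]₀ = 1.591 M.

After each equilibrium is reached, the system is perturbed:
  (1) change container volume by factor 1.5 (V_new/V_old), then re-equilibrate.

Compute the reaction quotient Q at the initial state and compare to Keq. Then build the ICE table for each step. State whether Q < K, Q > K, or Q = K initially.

Q₀ = 3.8600e-05 vs Keq = 7671 ⇒ Q<K, forward
Step 1:
                  A         C         J
  I           9.628   0.01361     1.591
  C          -9.336     3.112     6.224
  E           0.292     3.126     7.815
  solve Keq expr → x = 3.112; check Q = 7671
Then change container volume by factor 1.5 (V_new/V_old).
Step 2:
                  A         C         J
  I          0.1946     2.084      5.21
  C               0         0         0
  E          0.1946     2.084      5.21
  solve Keq expr → x = 0; check Q = 7671

Q₀ = 3.8600e-05; Q < K (proceeds forward)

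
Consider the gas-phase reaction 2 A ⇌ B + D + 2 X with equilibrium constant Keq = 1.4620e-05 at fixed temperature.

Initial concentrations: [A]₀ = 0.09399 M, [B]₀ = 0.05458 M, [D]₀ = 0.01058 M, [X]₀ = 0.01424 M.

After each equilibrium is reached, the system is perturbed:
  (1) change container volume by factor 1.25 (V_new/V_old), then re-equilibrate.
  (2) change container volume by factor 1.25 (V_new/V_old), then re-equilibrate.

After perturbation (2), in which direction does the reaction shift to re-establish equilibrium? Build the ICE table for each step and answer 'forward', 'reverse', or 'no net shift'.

Direction: forward

Q₀ = 1.3255e-05 vs Keq = 1.4620e-05 ⇒ Q<K, forward
Step 1:
                    A           B           D           X
  init        0.09399     0.05458     0.01058     0.01424
  Δ       -4.5491e-04  2.2745e-04  2.2745e-04  4.5491e-04
  eq          0.09354     0.05481     0.01081     0.01469
  solve Keq expr → x = 2.2745e-04; check Q = 1.4620e-05
Then change container volume by factor 1.25 (V_new/V_old).
Step 2:
                    A           B           D           X
  init        0.07483     0.04385    0.008646     0.01176
  Δ         -0.001772  8.8599e-04  8.8599e-04    0.001772
  eq          0.07306     0.04473    0.009532     0.01353
  solve Keq expr → x = 8.8599e-04; check Q = 1.4620e-05
Then change container volume by factor 1.25 (V_new/V_old).
Step 3:
                    A           B           D           X
  init        0.05844     0.03579    0.007626     0.01082
  Δ         -0.001574  7.8725e-04  7.8725e-04    0.001574
  eq          0.05687     0.03657    0.008413      0.0124
  solve Keq expr → x = 7.8725e-04; check Q = 1.4620e-05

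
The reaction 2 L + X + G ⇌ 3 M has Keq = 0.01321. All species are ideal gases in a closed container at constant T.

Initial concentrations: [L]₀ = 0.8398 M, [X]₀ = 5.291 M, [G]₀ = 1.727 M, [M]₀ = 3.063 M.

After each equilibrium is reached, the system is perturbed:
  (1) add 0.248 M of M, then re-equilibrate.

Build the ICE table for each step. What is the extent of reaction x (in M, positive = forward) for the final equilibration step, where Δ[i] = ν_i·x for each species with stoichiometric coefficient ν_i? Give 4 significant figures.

x = -0.06562 M

Q₀ = 4.459 vs Keq = 0.01321 ⇒ Q>K, reverse
Step 1:
                   L          X          G          M
  init        0.8398      5.291      1.727      3.063
  Δ            1.387     0.6935     0.6935      -2.08
  eq           2.227      5.984       2.42     0.9826
  solve Keq expr → x = -0.6935; check Q = 0.01321
Then add 0.248 M of M.
Step 2:
                   L          X          G          M
  init         2.227      5.984       2.42      1.231
  Δ           0.1312    0.06562    0.06562    -0.1969
  eq           2.358       6.05      2.486      1.034
  solve Keq expr → x = -0.06562; check Q = 0.01321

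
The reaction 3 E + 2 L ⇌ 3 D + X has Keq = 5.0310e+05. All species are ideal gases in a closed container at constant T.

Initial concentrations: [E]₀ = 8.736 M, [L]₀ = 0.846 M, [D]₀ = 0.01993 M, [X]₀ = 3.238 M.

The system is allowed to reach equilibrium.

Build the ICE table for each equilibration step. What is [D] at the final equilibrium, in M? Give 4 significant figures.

Q₀ = 5.3718e-08 vs Keq = 5.0310e+05 ⇒ Q<K, forward
Step 1:
                  E         L         D         X
  init        8.736     0.846   0.01993     3.238
  Δ          -1.269   -0.8458     1.269    0.4229
  eq          7.467 1.9338e-04     1.289     3.661
  solve Keq expr → x = 0.4229; check Q = 5.0310e+05

[D]_eq = 1.289 M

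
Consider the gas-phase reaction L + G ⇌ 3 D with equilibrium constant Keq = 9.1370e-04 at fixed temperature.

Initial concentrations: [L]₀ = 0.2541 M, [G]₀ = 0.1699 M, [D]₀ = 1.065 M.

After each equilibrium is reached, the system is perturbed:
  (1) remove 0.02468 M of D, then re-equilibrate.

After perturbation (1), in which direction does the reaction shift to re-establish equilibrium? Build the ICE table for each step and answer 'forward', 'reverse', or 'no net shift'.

Direction: forward

Q₀ = 27.98 vs Keq = 9.1370e-04 ⇒ Q>K, reverse
Step 1:
                   L          G          D
  I           0.2541     0.1699      1.065
  C           0.3334     0.3334         -1
  E           0.5875     0.5033    0.06465
  solve Keq expr → x = -0.3334; check Q = 9.1370e-04
Then remove 0.02468 M of D.
Step 2:
                   L          G          D
  I           0.5875     0.5033    0.03997
  C        -0.008014  -0.008014    0.02404
  E           0.5795     0.4953    0.06401
  solve Keq expr → x = 0.008014; check Q = 9.1370e-04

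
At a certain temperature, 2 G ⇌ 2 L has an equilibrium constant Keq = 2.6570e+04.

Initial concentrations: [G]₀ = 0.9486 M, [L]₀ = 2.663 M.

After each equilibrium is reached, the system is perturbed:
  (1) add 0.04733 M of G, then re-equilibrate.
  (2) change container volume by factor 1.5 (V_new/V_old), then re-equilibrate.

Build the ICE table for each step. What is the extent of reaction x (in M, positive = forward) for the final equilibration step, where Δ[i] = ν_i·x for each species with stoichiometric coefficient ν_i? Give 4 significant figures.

Q₀ = 7.881 vs Keq = 2.6570e+04 ⇒ Q<K, forward
Step 1:
                    G           L
  I            0.9486       2.663
  C           -0.9266      0.9266
  E           0.02202        3.59
  solve Keq expr → x = 0.4633; check Q = 2.6570e+04
Then add 0.04733 M of G.
Step 2:
                    G           L
  I           0.06935        3.59
  C          -0.04704     0.04704
  E           0.02231       3.637
  solve Keq expr → x = 0.02352; check Q = 2.6570e+04
Then change container volume by factor 1.5 (V_new/V_old).
Step 3:
                    G           L
  I           0.01487       2.424
  C                 0           0
  E           0.01487       2.424
  solve Keq expr → x = 0; check Q = 2.6570e+04

x = 0 M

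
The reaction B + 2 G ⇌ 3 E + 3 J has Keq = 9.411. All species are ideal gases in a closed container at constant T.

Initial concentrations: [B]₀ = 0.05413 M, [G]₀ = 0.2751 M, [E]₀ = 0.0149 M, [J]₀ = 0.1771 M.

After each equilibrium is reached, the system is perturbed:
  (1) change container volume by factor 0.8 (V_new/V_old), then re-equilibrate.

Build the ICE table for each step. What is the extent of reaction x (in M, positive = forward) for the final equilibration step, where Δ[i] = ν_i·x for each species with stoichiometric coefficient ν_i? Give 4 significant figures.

x = -7.9838e-04 M

Q₀ = 4.4853e-06 vs Keq = 9.411 ⇒ Q<K, forward
Step 1:
                    B           G           E           J
  init        0.05413      0.2751      0.0149      0.1771
  Δ          -0.05336     -0.1067      0.1601      0.1601
  eq       7.6974e-04      0.1684       0.175      0.3372
  solve Keq expr → x = 0.05336; check Q = 9.411
Then change container volume by factor 0.8 (V_new/V_old).
Step 2:
                    B           G           E           J
  init     9.6218e-04      0.2105      0.2187      0.4215
  Δ        7.9838e-04    0.001597   -0.002395   -0.002395
  eq         0.001761      0.2121      0.2163      0.4191
  solve Keq expr → x = -7.9838e-04; check Q = 9.411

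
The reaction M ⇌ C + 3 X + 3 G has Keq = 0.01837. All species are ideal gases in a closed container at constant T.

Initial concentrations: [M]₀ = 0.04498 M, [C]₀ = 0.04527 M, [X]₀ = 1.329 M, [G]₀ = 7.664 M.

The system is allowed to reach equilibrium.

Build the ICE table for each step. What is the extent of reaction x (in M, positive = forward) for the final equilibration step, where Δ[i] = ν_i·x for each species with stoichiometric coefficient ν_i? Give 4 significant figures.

Q₀ = 1063 vs Keq = 0.01837 ⇒ Q>K, reverse
Step 1:
                   M          C          X          G
  I          0.04498    0.04527      1.329      7.664
  C          0.04527   -0.04527    -0.1358    -0.1358
  E          0.09025 2.2874e-06      1.193      7.528
  solve Keq expr → x = -0.04527; check Q = 0.01837

x = -0.04527 M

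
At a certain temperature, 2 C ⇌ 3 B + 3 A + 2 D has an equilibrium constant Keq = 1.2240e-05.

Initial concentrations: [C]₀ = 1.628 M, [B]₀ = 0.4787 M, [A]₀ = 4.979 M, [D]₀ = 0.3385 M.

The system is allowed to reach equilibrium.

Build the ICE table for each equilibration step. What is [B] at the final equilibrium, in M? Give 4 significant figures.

Q₀ = 0.5854 vs Keq = 1.2240e-05 ⇒ Q>K, reverse
Step 1:
                   C          B          A          D
  I            1.628     0.4787      4.979     0.3385
  C           0.2833    -0.4249    -0.4249    -0.2833
  E            1.911    0.05376      4.554     0.0552
  solve Keq expr → x = -0.1416; check Q = 1.2240e-05

[B]_eq = 0.05376 M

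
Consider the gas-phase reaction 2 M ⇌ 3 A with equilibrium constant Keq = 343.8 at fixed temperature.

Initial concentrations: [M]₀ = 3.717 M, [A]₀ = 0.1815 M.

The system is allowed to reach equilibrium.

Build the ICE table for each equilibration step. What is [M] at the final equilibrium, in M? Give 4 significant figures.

Q₀ = 4.3276e-04 vs Keq = 343.8 ⇒ Q<K, forward
Step 1:
                    M           A
  Initial       3.717      0.1815
  Change       -3.135       4.702
  Equil        0.5821       4.884
  solve Keq expr → x = 1.567; check Q = 343.8

[M]_eq = 0.5821 M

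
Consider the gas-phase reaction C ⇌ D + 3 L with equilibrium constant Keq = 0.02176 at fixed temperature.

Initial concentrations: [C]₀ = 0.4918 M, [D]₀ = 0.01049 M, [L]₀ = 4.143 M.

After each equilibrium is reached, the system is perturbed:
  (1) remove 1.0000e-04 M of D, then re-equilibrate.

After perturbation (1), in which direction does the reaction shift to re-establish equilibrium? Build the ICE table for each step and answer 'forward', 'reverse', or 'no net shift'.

Direction: forward

Q₀ = 1.517 vs Keq = 0.02176 ⇒ Q>K, reverse
Step 1:
                    C           D           L
  I            0.4918     0.01049       4.143
  C           0.01033    -0.01033      -0.031
  E            0.5021  1.5715e-04       4.112
  solve Keq expr → x = -0.01033; check Q = 0.02176
Then remove 1.0000e-04 M of D.
Step 2:
                    C           D           L
  I            0.5021  5.7151e-05       4.112
  C       -9.9934e-05  9.9934e-05  2.9980e-04
  E             0.502  1.5709e-04       4.112
  solve Keq expr → x = 9.9934e-05; check Q = 0.02176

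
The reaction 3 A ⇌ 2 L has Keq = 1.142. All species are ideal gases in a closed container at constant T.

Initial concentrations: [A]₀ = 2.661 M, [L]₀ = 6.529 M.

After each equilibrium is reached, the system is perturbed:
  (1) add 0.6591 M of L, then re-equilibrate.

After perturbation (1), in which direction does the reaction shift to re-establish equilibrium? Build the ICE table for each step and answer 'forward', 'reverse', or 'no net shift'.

Direction: reverse

Q₀ = 2.262 vs Keq = 1.142 ⇒ Q>K, reverse
Step 1:
                   A          L
  Initial      2.661      6.529
  Change      0.5538    -0.3692
  Equil        3.215       6.16
  solve Keq expr → x = -0.1846; check Q = 1.142
Then add 0.6591 M of L.
Step 2:
                   A          L
  Initial      3.215      6.819
  Change       0.184    -0.1227
  Equil        3.399      6.696
  solve Keq expr → x = -0.06134; check Q = 1.142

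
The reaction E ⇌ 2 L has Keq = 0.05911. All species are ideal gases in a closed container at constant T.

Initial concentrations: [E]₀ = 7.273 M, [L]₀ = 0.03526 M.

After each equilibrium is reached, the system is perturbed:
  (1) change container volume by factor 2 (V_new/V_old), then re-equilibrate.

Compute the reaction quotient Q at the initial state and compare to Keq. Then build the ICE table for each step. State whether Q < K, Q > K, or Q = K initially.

Q₀ = 1.7094e-04; Q < K (proceeds forward)

Q₀ = 1.7094e-04 vs Keq = 0.05911 ⇒ Q<K, forward
Step 1:
                  E         L
  Initial     7.273   0.03526
  Change    -0.3033    0.6066
  Equil        6.97    0.6419
  solve Keq expr → x = 0.3033; check Q = 0.05911
Then change container volume by factor 2 (V_new/V_old).
Step 2:
                  E         L
  Initial     3.485    0.3209
  Change   -0.06436    0.1287
  Equil        3.42    0.4497
  solve Keq expr → x = 0.06436; check Q = 0.05911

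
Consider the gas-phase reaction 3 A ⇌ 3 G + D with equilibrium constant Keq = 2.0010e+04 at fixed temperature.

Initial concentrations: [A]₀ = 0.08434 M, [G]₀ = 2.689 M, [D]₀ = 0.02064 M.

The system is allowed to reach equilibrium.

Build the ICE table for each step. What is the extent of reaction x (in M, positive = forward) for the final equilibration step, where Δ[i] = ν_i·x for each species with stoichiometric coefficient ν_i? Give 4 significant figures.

x = 0.01686 M

Q₀ = 668.9 vs Keq = 2.0010e+04 ⇒ Q<K, forward
Step 1:
                  A         G         D
  Initial   0.08434     2.689   0.02064
  Change   -0.05057   0.05057   0.01686
  Equil     0.03377      2.74    0.0375
  solve Keq expr → x = 0.01686; check Q = 2.0010e+04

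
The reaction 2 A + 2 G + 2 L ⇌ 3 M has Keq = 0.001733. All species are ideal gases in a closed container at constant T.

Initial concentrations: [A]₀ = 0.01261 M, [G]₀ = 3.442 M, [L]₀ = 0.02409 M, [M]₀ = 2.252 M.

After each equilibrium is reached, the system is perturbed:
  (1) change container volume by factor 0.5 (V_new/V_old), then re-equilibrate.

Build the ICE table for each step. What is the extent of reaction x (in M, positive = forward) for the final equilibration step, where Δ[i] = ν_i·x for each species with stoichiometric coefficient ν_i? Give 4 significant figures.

Q₀ = 1.0447e+07 vs Keq = 0.001733 ⇒ Q>K, reverse
Step 1:
                  A         G         L         M
  init      0.01261     3.442   0.02409     2.252
  Δ           1.208     1.208     1.208    -1.813
  eq          1.221      4.65     1.232    0.4395
  solve Keq expr → x = -0.6042; check Q = 0.001733
Then change container volume by factor 0.5 (V_new/V_old).
Step 2:
                  A         G         L         M
  init        2.442     9.301     2.465    0.8789
  Δ         -0.3466   -0.3466   -0.3466    0.5199
  eq          2.095     8.954     2.118     1.399
  solve Keq expr → x = 0.1733; check Q = 0.001733

x = 0.1733 M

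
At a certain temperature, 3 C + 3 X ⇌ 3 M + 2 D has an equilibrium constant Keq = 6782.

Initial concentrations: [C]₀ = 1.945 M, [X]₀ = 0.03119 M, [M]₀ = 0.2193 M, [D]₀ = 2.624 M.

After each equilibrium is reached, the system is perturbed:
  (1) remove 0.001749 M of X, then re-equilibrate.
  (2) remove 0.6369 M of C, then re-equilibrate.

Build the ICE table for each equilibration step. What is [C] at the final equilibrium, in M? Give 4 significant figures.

[C]_eq = 1.297 M

Q₀ = 325.3 vs Keq = 6782 ⇒ Q<K, forward
Step 1:
                   C          X          M          D
  Initial      1.945    0.03119     0.2193      2.624
  Change    -0.01873   -0.01873    0.01873    0.01249
  Equil        1.926    0.01246      0.238      2.636
  solve Keq expr → x = 0.006244; check Q = 6782
Then remove 0.001749 M of X.
Step 2:
                   C          X          M          D
  Initial      1.926    0.01071      0.238      2.636
  Change    0.001649   0.001649  -0.001649  -0.001099
  Equil        1.928    0.01236     0.2364      2.635
  solve Keq expr → x = -5.4956e-04; check Q = 6782
Then remove 0.6369 M of C.
Step 3:
                   C          X          M          D
  Initial      1.291    0.01236     0.2364      2.635
  Change    0.005568   0.005568  -0.005568  -0.003712
  Equil        1.297    0.01793     0.2308      2.632
  solve Keq expr → x = -0.001856; check Q = 6782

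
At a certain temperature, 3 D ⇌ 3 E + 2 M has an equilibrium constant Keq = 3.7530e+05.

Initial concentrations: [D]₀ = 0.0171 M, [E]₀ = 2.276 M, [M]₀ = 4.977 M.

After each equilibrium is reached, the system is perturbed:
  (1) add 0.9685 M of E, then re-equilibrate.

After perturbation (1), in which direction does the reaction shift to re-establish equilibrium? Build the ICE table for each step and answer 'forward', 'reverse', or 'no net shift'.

Direction: reverse

Q₀ = 5.8407e+07 vs Keq = 3.7530e+05 ⇒ Q>K, reverse
Step 1:
                   D          E          M
  init        0.0171      2.276      4.977
  Δ          0.07142   -0.07142   -0.04762
  eq         0.08852      2.205      4.929
  solve Keq expr → x = -0.02381; check Q = 3.7530e+05
Then add 0.9685 M of E.
Step 2:
                   D          E          M
  init       0.08852      3.173      4.929
  Δ          0.03698   -0.03698   -0.02466
  eq          0.1255      3.136      4.905
  solve Keq expr → x = -0.01233; check Q = 3.7530e+05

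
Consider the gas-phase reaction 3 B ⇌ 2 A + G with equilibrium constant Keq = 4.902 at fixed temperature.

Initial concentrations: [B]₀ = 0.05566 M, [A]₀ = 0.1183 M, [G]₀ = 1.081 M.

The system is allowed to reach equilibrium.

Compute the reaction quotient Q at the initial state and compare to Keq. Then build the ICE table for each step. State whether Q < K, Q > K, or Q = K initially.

Q₀ = 87.73 vs Keq = 4.902 ⇒ Q>K, reverse
Step 1:
                  B         A         G
  init      0.05566    0.1183     1.081
  Δ         0.05646  -0.03764  -0.01882
  eq         0.1121   0.08066     1.062
  solve Keq expr → x = -0.01882; check Q = 4.902

Q₀ = 87.73; Q > K (proceeds reverse)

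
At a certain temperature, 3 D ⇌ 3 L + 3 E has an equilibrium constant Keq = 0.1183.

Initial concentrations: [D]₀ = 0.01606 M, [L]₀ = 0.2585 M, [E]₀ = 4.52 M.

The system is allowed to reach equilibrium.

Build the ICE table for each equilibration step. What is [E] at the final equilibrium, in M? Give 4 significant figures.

Q₀ = 3.8509e+05 vs Keq = 0.1183 ⇒ Q>K, reverse
Step 1:
                   D          L          E
  I          0.01606     0.2585       4.52
  C           0.2303    -0.2303    -0.2303
  E           0.2464    0.02819       4.29
  solve Keq expr → x = -0.07677; check Q = 0.1183

[E]_eq = 4.29 M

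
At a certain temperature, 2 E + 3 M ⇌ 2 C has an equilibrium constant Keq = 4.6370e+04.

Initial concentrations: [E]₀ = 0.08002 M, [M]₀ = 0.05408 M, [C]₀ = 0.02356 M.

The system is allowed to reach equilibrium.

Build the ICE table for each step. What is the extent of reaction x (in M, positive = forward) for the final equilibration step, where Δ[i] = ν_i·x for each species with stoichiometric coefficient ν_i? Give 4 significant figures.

x = 0.01038 M

Q₀ = 548.1 vs Keq = 4.6370e+04 ⇒ Q<K, forward
Step 1:
                    E           M           C
  init        0.08002     0.05408     0.02356
  Δ          -0.02076    -0.03114     0.02076
  eq          0.05926     0.02294     0.04432
  solve Keq expr → x = 0.01038; check Q = 4.6370e+04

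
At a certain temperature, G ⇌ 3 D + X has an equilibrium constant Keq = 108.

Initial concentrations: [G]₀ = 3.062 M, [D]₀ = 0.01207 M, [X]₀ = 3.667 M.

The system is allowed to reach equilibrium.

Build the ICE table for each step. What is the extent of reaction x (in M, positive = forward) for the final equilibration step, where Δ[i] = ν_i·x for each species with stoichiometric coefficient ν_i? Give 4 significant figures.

Q₀ = 2.1059e-06 vs Keq = 108 ⇒ Q<K, forward
Step 1:
                   G          D          X
  init         3.062    0.01207      3.667
  Δ            -1.16      3.479       1.16
  eq           1.902      3.491      4.827
  solve Keq expr → x = 1.16; check Q = 108

x = 1.16 M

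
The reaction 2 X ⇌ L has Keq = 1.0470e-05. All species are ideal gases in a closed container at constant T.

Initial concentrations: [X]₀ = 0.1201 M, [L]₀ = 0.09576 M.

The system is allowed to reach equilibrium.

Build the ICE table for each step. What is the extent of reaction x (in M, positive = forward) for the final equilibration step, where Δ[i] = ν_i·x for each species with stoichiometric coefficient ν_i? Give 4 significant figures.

x = -0.09576 M

Q₀ = 6.639 vs Keq = 1.0470e-05 ⇒ Q>K, reverse
Step 1:
                   X          L
  init        0.1201    0.09576
  Δ           0.1915   -0.09576
  eq          0.3116 1.0167e-06
  solve Keq expr → x = -0.09576; check Q = 1.0470e-05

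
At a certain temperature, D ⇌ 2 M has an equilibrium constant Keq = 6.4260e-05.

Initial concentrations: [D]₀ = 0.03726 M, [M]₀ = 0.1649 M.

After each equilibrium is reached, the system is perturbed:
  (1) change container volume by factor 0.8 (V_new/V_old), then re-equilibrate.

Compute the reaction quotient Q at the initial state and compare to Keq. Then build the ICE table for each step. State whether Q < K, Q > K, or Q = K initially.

Q₀ = 0.7298 vs Keq = 6.4260e-05 ⇒ Q>K, reverse
Step 1:
                    D           M
  Initial     0.03726      0.1649
  Change      0.08107     -0.1621
  Equil        0.1183    0.002758
  solve Keq expr → x = -0.08107; check Q = 6.4260e-05
Then change container volume by factor 0.8 (V_new/V_old).
Step 2:
                    D           M
  Initial      0.1479    0.003447
  Change   1.8101e-04 -3.6201e-04
  Equil        0.1481    0.003085
  solve Keq expr → x = -1.8101e-04; check Q = 6.4260e-05

Q₀ = 0.7298; Q > K (proceeds reverse)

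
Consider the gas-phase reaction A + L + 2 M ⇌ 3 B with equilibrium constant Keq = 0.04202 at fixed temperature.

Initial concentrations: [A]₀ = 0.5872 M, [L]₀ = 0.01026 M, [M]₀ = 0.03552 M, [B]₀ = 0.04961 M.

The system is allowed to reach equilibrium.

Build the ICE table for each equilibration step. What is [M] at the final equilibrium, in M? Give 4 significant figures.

[M]_eq = 0.06012 M

Q₀ = 16.06 vs Keq = 0.04202 ⇒ Q>K, reverse
Step 1:
                    A           L           M           B
  I            0.5872     0.01026     0.03552     0.04961
  C            0.0123      0.0123      0.0246     -0.0369
  E            0.5995     0.02256     0.06012     0.01271
  solve Keq expr → x = -0.0123; check Q = 0.04202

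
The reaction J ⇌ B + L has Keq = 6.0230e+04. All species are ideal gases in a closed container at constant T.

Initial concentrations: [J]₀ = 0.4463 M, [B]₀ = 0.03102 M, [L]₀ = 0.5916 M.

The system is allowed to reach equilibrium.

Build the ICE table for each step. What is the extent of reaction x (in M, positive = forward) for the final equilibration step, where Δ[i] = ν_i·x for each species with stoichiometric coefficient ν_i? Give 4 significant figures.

Q₀ = 0.04112 vs Keq = 6.0230e+04 ⇒ Q<K, forward
Step 1:
                    J           B           L
  I            0.4463     0.03102      0.5916
  C           -0.4463      0.4463      0.4463
  E        8.2251e-06      0.4773       1.038
  solve Keq expr → x = 0.4463; check Q = 6.0230e+04

x = 0.4463 M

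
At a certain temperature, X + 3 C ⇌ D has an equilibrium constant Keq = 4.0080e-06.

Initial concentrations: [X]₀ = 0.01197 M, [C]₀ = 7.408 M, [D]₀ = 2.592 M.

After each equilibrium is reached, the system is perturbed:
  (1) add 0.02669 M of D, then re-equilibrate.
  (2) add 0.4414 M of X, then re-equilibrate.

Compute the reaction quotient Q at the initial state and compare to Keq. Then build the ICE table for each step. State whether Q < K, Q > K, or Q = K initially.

Q₀ = 0.5326; Q > K (proceeds reverse)

Q₀ = 0.5326 vs Keq = 4.0080e-06 ⇒ Q>K, reverse
Step 1:
                    X           C           D
  init        0.01197       7.408       2.592
  Δ             2.557        7.67      -2.557
  eq            2.569       15.08     0.03529
  solve Keq expr → x = -2.557; check Q = 4.0080e-06
Then add 0.02669 M of D.
Step 2:
                    X           C           D
  init          2.569       15.08     0.06198
  Δ           0.02578     0.07735    -0.02578
  eq            2.594       15.16      0.0362
  solve Keq expr → x = -0.02578; check Q = 4.0080e-06
Then add 0.4414 M of X.
Step 3:
                    X           C           D
  init          3.036       15.16      0.0362
  Δ         -0.005927    -0.01778    0.005927
  eq             3.03       15.14     0.04213
  solve Keq expr → x = 0.005927; check Q = 4.0080e-06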